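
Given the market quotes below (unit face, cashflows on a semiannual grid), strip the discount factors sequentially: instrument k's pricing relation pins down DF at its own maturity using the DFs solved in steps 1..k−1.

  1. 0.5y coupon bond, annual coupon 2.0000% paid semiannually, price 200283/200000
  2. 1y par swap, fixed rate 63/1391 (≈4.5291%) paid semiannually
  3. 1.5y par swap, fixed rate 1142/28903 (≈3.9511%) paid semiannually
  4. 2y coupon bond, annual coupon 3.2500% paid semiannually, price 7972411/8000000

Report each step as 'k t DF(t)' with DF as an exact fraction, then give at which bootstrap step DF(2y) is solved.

step 1 [0.5y] bond c/2=1/100: DF=(200283/200000 − 1/100·(0))/(1+1/100) = 1983/2000 ≈ 0.991500
step 2 [1y] swap r/2=63/2782: DF=(1 − 63/2782·(0.991500))/(1+63/2782) = 9559/10000 ≈ 0.955900
step 3 [1.5y] swap r/2=571/28903: DF=(1 − 571/28903·(0.991500+0.955900))/(1+571/28903) = 9429/10000 ≈ 0.942900
step 4 [2y] bond c/2=13/800: DF=(7972411/8000000 − 13/800·(0.991500+0.955900+0.942900))/(1+13/800) = 584/625 ≈ 0.934400

1 1/2 1983/2000
2 1 9559/10000
3 3/2 9429/10000
4 2 584/625
DF(2y) is solved at step 4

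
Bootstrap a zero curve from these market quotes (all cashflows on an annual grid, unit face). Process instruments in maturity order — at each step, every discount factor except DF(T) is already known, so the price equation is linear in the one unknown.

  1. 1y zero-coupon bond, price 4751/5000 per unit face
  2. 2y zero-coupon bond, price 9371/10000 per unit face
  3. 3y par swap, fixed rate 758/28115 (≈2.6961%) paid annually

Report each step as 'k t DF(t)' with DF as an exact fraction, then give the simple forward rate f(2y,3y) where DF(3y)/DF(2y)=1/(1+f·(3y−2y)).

1 1 4751/5000
2 2 9371/10000
3 3 4621/5000
f(2y,3y) = ((9371/10000)/(4621/5000) − 1)/(1) = 129/9242 ≈ 1.3958%

step 1 [1y] zero: DF = P = 4751/5000 ≈ 0.950200
step 2 [2y] zero: DF = P = 9371/10000 ≈ 0.937100
step 3 [3y] swap r/1=758/28115: DF=(1 − 758/28115·(0.950200+0.937100))/(1+758/28115) = 4621/5000 ≈ 0.924200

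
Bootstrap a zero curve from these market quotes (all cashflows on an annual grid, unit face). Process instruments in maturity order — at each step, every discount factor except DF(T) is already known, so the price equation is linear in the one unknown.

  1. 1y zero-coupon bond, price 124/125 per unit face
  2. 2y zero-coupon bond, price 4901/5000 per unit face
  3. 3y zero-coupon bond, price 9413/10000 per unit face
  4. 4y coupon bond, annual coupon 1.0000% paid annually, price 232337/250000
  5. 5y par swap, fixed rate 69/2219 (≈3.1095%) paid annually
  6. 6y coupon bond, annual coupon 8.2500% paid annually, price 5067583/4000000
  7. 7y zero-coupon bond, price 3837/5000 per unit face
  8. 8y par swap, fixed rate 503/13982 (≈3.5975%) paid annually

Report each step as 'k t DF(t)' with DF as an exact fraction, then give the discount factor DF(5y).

1 1 124/125
2 2 4901/5000
3 3 9413/10000
4 4 8913/10000
5 5 8551/10000
6 6 1019/1250
7 7 3837/5000
8 8 1497/2000
DF(5y) = 8551/10000 ≈ 0.855100

step 1 [1y] zero: DF = P = 124/125 ≈ 0.992000
step 2 [2y] zero: DF = P = 4901/5000 ≈ 0.980200
step 3 [3y] zero: DF = P = 9413/10000 ≈ 0.941300
step 4 [4y] bond c/1=1/100: DF=(232337/250000 − 1/100·(0.992000+0.980200+0.941300))/(1+1/100) = 8913/10000 ≈ 0.891300
step 5 [5y] swap r/1=69/2219: DF=(1 − 69/2219·(0.992000+0.980200+0.941300+0.891300))/(1+69/2219) = 8551/10000 ≈ 0.855100
step 6 [6y] bond c/1=33/400: DF=(5067583/4000000 − 33/400·(0.992000+0.980200+0.941300+0.891300+0.855100))/(1+33/400) = 1019/1250 ≈ 0.815200
step 7 [7y] zero: DF = P = 3837/5000 ≈ 0.767400
step 8 [8y] swap r/1=503/13982: DF=(1 − 503/13982·(0.992000+0.980200+0.941300+0.891300+0.855100+0.815200+0.767400))/(1+503/13982) = 1497/2000 ≈ 0.748500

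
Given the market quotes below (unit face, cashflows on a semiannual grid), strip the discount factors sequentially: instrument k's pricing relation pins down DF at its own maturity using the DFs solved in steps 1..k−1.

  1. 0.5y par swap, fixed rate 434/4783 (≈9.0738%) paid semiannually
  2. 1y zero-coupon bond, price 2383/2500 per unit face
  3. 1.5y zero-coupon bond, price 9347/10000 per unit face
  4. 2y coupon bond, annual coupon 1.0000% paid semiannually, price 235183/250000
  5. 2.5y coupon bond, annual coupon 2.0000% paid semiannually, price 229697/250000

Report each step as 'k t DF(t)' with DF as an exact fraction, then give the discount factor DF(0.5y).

1 1/2 4783/5000
2 1 2383/2500
3 3/2 9347/10000
4 2 9219/10000
5 5/2 2181/2500
DF(0.5y) = 4783/5000 ≈ 0.956600

step 1 [0.5y] swap r/2=217/4783: DF=(1 − 217/4783·(0))/(1+217/4783) = 4783/5000 ≈ 0.956600
step 2 [1y] zero: DF = P = 2383/2500 ≈ 0.953200
step 3 [1.5y] zero: DF = P = 9347/10000 ≈ 0.934700
step 4 [2y] bond c/2=1/200: DF=(235183/250000 − 1/200·(0.956600+0.953200+0.934700))/(1+1/200) = 9219/10000 ≈ 0.921900
step 5 [2.5y] bond c/2=1/100: DF=(229697/250000 − 1/100·(0.956600+0.953200+0.934700+0.921900))/(1+1/100) = 2181/2500 ≈ 0.872400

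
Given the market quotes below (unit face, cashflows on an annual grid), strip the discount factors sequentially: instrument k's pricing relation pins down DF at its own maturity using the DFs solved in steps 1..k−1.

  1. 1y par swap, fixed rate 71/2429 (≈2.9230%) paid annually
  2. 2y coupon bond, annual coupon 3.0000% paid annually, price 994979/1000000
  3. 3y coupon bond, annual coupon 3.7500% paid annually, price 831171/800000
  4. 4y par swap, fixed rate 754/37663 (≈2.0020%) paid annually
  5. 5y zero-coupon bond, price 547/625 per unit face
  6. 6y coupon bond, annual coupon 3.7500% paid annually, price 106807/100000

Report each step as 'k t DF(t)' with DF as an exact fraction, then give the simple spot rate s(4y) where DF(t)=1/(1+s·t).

1 1 2429/2500
2 2 9377/10000
3 3 2331/2500
4 4 4623/5000
5 5 547/625
6 6 8617/10000
s(4y) = (1/(4623/5000) − 1)/(4) = 377/18492 ≈ 2.0387%

step 1 [1y] swap r/1=71/2429: DF=(1 − 71/2429·(0))/(1+71/2429) = 2429/2500 ≈ 0.971600
step 2 [2y] bond c/1=3/100: DF=(994979/1000000 − 3/100·(0.971600))/(1+3/100) = 9377/10000 ≈ 0.937700
step 3 [3y] bond c/1=3/80: DF=(831171/800000 − 3/80·(0.971600+0.937700))/(1+3/80) = 2331/2500 ≈ 0.932400
step 4 [4y] swap r/1=754/37663: DF=(1 − 754/37663·(0.971600+0.937700+0.932400))/(1+754/37663) = 4623/5000 ≈ 0.924600
step 5 [5y] zero: DF = P = 547/625 ≈ 0.875200
step 6 [6y] bond c/1=3/80: DF=(106807/100000 − 3/80·(0.971600+0.937700+0.932400+0.924600+0.875200))/(1+3/80) = 8617/10000 ≈ 0.861700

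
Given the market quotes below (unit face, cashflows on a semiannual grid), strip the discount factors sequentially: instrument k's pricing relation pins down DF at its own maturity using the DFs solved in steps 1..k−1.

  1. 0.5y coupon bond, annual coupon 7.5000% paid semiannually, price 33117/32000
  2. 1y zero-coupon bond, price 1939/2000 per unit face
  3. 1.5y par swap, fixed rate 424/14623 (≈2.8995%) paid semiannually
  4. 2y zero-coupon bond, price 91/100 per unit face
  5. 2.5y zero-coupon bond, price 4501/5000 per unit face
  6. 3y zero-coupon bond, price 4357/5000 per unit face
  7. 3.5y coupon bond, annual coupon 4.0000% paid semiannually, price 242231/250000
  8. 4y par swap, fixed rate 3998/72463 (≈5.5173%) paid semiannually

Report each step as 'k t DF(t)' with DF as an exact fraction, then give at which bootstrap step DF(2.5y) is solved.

1 1/2 399/400
2 1 1939/2000
3 3/2 1197/1250
4 2 91/100
5 5/2 4501/5000
6 3 4357/5000
7 7/2 21/25
8 4 8001/10000
DF(2.5y) is solved at step 5

step 1 [0.5y] bond c/2=3/80: DF=(33117/32000 − 3/80·(0))/(1+3/80) = 399/400 ≈ 0.997500
step 2 [1y] zero: DF = P = 1939/2000 ≈ 0.969500
step 3 [1.5y] swap r/2=212/14623: DF=(1 − 212/14623·(0.997500+0.969500))/(1+212/14623) = 1197/1250 ≈ 0.957600
step 4 [2y] zero: DF = P = 91/100 ≈ 0.910000
step 5 [2.5y] zero: DF = P = 4501/5000 ≈ 0.900200
step 6 [3y] zero: DF = P = 4357/5000 ≈ 0.871400
step 7 [3.5y] bond c/2=1/50: DF=(242231/250000 − 1/50·(0.997500+0.969500+0.957600+0.910000+0.900200+0.871400))/(1+1/50) = 21/25 ≈ 0.840000
step 8 [4y] swap r/2=1999/72463: DF=(1 − 1999/72463·(0.997500+0.969500+0.957600+0.910000+0.900200+0.871400+0.840000))/(1+1999/72463) = 8001/10000 ≈ 0.800100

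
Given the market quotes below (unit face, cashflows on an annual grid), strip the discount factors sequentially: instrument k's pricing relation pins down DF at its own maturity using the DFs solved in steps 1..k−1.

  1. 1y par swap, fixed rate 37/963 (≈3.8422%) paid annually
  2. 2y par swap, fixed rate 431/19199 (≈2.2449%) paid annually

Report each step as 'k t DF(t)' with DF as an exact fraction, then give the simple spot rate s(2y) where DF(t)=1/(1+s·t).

step 1 [1y] swap r/1=37/963: DF=(1 − 37/963·(0))/(1+37/963) = 963/1000 ≈ 0.963000
step 2 [2y] swap r/1=431/19199: DF=(1 − 431/19199·(0.963000))/(1+431/19199) = 9569/10000 ≈ 0.956900

1 1 963/1000
2 2 9569/10000
s(2y) = (1/(9569/10000) − 1)/(2) = 431/19138 ≈ 2.2521%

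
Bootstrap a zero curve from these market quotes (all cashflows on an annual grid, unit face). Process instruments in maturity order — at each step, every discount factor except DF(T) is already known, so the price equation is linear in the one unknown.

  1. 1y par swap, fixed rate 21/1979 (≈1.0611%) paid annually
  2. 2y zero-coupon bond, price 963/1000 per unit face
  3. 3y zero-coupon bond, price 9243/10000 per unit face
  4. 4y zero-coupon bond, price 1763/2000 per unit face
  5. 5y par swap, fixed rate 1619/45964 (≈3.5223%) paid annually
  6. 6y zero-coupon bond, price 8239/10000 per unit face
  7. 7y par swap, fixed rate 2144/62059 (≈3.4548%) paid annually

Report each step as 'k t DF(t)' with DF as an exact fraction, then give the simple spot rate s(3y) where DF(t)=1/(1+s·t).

step 1 [1y] swap r/1=21/1979: DF=(1 − 21/1979·(0))/(1+21/1979) = 1979/2000 ≈ 0.989500
step 2 [2y] zero: DF = P = 963/1000 ≈ 0.963000
step 3 [3y] zero: DF = P = 9243/10000 ≈ 0.924300
step 4 [4y] zero: DF = P = 1763/2000 ≈ 0.881500
step 5 [5y] swap r/1=1619/45964: DF=(1 − 1619/45964·(0.989500+0.963000+0.924300+0.881500))/(1+1619/45964) = 8381/10000 ≈ 0.838100
step 6 [6y] zero: DF = P = 8239/10000 ≈ 0.823900
step 7 [7y] swap r/1=2144/62059: DF=(1 − 2144/62059·(0.989500+0.963000+0.924300+0.881500+0.838100+0.823900))/(1+2144/62059) = 491/625 ≈ 0.785600

1 1 1979/2000
2 2 963/1000
3 3 9243/10000
4 4 1763/2000
5 5 8381/10000
6 6 8239/10000
7 7 491/625
s(3y) = (1/(9243/10000) − 1)/(3) = 757/27729 ≈ 2.7300%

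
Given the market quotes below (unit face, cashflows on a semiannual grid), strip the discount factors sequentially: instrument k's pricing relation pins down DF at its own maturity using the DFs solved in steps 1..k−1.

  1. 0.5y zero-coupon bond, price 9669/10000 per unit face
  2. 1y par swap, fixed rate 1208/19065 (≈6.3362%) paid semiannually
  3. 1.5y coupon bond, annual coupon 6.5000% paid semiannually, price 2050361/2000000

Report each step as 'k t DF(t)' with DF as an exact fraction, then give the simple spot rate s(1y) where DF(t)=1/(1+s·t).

step 1 [0.5y] zero: DF = P = 9669/10000 ≈ 0.966900
step 2 [1y] swap r/2=604/19065: DF=(1 − 604/19065·(0.966900))/(1+604/19065) = 2349/2500 ≈ 0.939600
step 3 [1.5y] bond c/2=13/400: DF=(2050361/2000000 − 13/400·(0.966900+0.939600))/(1+13/400) = 9329/10000 ≈ 0.932900

1 1/2 9669/10000
2 1 2349/2500
3 3/2 9329/10000
s(1y) = (1/(2349/2500) − 1)/(1) = 151/2349 ≈ 6.4283%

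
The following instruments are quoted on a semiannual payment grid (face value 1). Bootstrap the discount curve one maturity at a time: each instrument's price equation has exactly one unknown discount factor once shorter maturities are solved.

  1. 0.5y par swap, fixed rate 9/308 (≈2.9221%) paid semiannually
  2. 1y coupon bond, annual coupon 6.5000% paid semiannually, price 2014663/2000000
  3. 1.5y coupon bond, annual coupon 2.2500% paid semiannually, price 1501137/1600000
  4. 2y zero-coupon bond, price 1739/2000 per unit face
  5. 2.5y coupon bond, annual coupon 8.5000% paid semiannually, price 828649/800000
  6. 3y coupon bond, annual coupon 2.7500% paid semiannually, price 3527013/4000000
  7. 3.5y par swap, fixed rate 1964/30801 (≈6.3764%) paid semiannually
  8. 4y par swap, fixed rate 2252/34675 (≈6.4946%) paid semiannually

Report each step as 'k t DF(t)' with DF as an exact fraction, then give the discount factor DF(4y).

1 1/2 616/625
2 1 4723/5000
3 3/2 9063/10000
4 2 1739/2000
5 5/2 337/400
6 3 8081/10000
7 7/2 2009/2500
8 4 1937/2500
DF(4y) = 1937/2500 ≈ 0.774800

step 1 [0.5y] swap r/2=9/616: DF=(1 − 9/616·(0))/(1+9/616) = 616/625 ≈ 0.985600
step 2 [1y] bond c/2=13/400: DF=(2014663/2000000 − 13/400·(0.985600))/(1+13/400) = 4723/5000 ≈ 0.944600
step 3 [1.5y] bond c/2=9/800: DF=(1501137/1600000 − 9/800·(0.985600+0.944600))/(1+9/800) = 9063/10000 ≈ 0.906300
step 4 [2y] zero: DF = P = 1739/2000 ≈ 0.869500
step 5 [2.5y] bond c/2=17/400: DF=(828649/800000 − 17/400·(0.985600+0.944600+0.906300+0.869500))/(1+17/400) = 337/400 ≈ 0.842500
step 6 [3y] bond c/2=11/800: DF=(3527013/4000000 − 11/800·(0.985600+0.944600+0.906300+0.869500+0.842500))/(1+11/800) = 8081/10000 ≈ 0.808100
step 7 [3.5y] swap r/2=982/30801: DF=(1 − 982/30801·(0.985600+0.944600+0.906300+0.869500+0.842500+0.808100))/(1+982/30801) = 2009/2500 ≈ 0.803600
step 8 [4y] swap r/2=1126/34675: DF=(1 − 1126/34675·(0.985600+0.944600+0.906300+0.869500+0.842500+0.808100+0.803600))/(1+1126/34675) = 1937/2500 ≈ 0.774800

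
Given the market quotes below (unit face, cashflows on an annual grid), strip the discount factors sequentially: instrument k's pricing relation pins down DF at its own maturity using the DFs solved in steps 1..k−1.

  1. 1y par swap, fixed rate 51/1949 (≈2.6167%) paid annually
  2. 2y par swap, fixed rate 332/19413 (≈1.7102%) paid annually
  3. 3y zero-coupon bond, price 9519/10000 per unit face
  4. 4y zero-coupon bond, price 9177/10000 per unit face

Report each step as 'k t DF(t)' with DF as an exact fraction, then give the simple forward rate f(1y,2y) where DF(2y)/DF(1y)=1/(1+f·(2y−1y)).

step 1 [1y] swap r/1=51/1949: DF=(1 − 51/1949·(0))/(1+51/1949) = 1949/2000 ≈ 0.974500
step 2 [2y] swap r/1=332/19413: DF=(1 − 332/19413·(0.974500))/(1+332/19413) = 2417/2500 ≈ 0.966800
step 3 [3y] zero: DF = P = 9519/10000 ≈ 0.951900
step 4 [4y] zero: DF = P = 9177/10000 ≈ 0.917700

1 1 1949/2000
2 2 2417/2500
3 3 9519/10000
4 4 9177/10000
f(1y,2y) = ((1949/2000)/(2417/2500) − 1)/(1) = 77/9668 ≈ 0.7964%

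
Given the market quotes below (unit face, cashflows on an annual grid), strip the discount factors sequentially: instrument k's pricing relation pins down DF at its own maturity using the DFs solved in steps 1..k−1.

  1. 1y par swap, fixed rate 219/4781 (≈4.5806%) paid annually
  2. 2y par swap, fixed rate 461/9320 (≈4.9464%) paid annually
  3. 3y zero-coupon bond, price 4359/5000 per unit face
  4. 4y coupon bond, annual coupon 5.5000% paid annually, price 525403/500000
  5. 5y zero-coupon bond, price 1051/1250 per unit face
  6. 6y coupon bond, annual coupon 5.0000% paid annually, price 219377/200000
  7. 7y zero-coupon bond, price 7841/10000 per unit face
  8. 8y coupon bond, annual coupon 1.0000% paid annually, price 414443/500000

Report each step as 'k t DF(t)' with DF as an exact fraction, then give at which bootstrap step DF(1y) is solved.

step 1 [1y] swap r/1=219/4781: DF=(1 − 219/4781·(0))/(1+219/4781) = 4781/5000 ≈ 0.956200
step 2 [2y] swap r/1=461/9320: DF=(1 − 461/9320·(0.956200))/(1+461/9320) = 4539/5000 ≈ 0.907800
step 3 [3y] zero: DF = P = 4359/5000 ≈ 0.871800
step 4 [4y] bond c/1=11/200: DF=(525403/500000 − 11/200·(0.956200+0.907800+0.871800))/(1+11/200) = 4267/5000 ≈ 0.853400
step 5 [5y] zero: DF = P = 1051/1250 ≈ 0.840800
step 6 [6y] bond c/1=1/20: DF=(219377/200000 − 1/20·(0.956200+0.907800+0.871800+0.853400+0.840800))/(1+1/20) = 8337/10000 ≈ 0.833700
step 7 [7y] zero: DF = P = 7841/10000 ≈ 0.784100
step 8 [8y] bond c/1=1/100: DF=(414443/500000 − 1/100·(0.956200+0.907800+0.871800+0.853400+0.840800+0.833700+0.784100))/(1+1/100) = 951/1250 ≈ 0.760800

1 1 4781/5000
2 2 4539/5000
3 3 4359/5000
4 4 4267/5000
5 5 1051/1250
6 6 8337/10000
7 7 7841/10000
8 8 951/1250
DF(1y) is solved at step 1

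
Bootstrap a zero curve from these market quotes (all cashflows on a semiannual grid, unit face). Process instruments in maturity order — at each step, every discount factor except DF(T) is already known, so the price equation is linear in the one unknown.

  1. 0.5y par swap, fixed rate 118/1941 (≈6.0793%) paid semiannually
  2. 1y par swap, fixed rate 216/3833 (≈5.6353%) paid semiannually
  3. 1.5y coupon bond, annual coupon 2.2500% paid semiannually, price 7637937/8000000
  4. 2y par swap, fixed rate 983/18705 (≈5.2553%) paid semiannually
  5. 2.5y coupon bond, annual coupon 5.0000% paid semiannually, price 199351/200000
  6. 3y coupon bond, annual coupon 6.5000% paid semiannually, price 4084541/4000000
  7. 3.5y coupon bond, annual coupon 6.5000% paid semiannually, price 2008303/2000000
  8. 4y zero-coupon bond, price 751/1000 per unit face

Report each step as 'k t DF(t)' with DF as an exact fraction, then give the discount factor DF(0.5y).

1 1/2 1941/2000
2 1 473/500
3 3/2 2307/2500
4 2 9017/10000
5 5/2 2203/2500
6 3 1687/2000
7 7/2 1601/2000
8 4 751/1000
DF(0.5y) = 1941/2000 ≈ 0.970500

step 1 [0.5y] swap r/2=59/1941: DF=(1 − 59/1941·(0))/(1+59/1941) = 1941/2000 ≈ 0.970500
step 2 [1y] swap r/2=108/3833: DF=(1 − 108/3833·(0.970500))/(1+108/3833) = 473/500 ≈ 0.946000
step 3 [1.5y] bond c/2=9/800: DF=(7637937/8000000 − 9/800·(0.970500+0.946000))/(1+9/800) = 2307/2500 ≈ 0.922800
step 4 [2y] swap r/2=983/37410: DF=(1 − 983/37410·(0.970500+0.946000+0.922800))/(1+983/37410) = 9017/10000 ≈ 0.901700
step 5 [2.5y] bond c/2=1/40: DF=(199351/200000 − 1/40·(0.970500+0.946000+0.922800+0.901700))/(1+1/40) = 2203/2500 ≈ 0.881200
step 6 [3y] bond c/2=13/400: DF=(4084541/4000000 − 13/400·(0.970500+0.946000+0.922800+0.901700+0.881200))/(1+13/400) = 1687/2000 ≈ 0.843500
step 7 [3.5y] bond c/2=13/400: DF=(2008303/2000000 − 13/400·(0.970500+0.946000+0.922800+0.901700+0.881200+0.843500))/(1+13/400) = 1601/2000 ≈ 0.800500
step 8 [4y] zero: DF = P = 751/1000 ≈ 0.751000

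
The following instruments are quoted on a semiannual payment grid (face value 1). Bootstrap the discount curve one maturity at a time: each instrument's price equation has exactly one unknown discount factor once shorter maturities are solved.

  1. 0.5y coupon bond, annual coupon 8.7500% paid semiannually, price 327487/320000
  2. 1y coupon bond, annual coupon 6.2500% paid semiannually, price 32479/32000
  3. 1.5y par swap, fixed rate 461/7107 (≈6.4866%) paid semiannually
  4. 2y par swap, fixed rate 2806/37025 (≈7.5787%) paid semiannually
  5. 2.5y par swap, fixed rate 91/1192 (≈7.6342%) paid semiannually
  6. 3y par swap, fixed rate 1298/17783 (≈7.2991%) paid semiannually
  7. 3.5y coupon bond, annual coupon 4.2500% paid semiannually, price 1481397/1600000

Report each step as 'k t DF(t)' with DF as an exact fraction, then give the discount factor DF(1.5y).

1 1/2 1961/2000
2 1 1909/2000
3 3/2 4539/5000
4 2 8597/10000
5 5/2 8271/10000
6 3 8053/10000
7 7/2 1989/2500
DF(1.5y) = 4539/5000 ≈ 0.907800

step 1 [0.5y] bond c/2=7/160: DF=(327487/320000 − 7/160·(0))/(1+7/160) = 1961/2000 ≈ 0.980500
step 2 [1y] bond c/2=1/32: DF=(32479/32000 − 1/32·(0.980500))/(1+1/32) = 1909/2000 ≈ 0.954500
step 3 [1.5y] swap r/2=461/14214: DF=(1 − 461/14214·(0.980500+0.954500))/(1+461/14214) = 4539/5000 ≈ 0.907800
step 4 [2y] swap r/2=1403/37025: DF=(1 − 1403/37025·(0.980500+0.954500+0.907800))/(1+1403/37025) = 8597/10000 ≈ 0.859700
step 5 [2.5y] swap r/2=91/2384: DF=(1 − 91/2384·(0.980500+0.954500+0.907800+0.859700))/(1+91/2384) = 8271/10000 ≈ 0.827100
step 6 [3y] swap r/2=649/17783: DF=(1 − 649/17783·(0.980500+0.954500+0.907800+0.859700+0.827100))/(1+649/17783) = 8053/10000 ≈ 0.805300
step 7 [3.5y] bond c/2=17/800: DF=(1481397/1600000 − 17/800·(0.980500+0.954500+0.907800+0.859700+0.827100+0.805300))/(1+17/800) = 1989/2500 ≈ 0.795600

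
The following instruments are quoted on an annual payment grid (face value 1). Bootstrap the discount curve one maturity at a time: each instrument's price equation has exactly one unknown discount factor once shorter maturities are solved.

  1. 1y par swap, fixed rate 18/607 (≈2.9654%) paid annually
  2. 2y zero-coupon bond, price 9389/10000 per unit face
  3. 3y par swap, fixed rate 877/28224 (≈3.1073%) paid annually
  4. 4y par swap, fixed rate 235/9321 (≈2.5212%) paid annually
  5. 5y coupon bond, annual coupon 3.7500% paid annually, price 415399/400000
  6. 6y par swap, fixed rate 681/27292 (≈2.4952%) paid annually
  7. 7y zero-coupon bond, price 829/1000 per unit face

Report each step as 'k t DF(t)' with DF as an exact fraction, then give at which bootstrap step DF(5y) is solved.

1 1 607/625
2 2 9389/10000
3 3 9123/10000
4 4 453/500
5 5 4331/5000
6 6 4319/5000
7 7 829/1000
DF(5y) is solved at step 5

step 1 [1y] swap r/1=18/607: DF=(1 − 18/607·(0))/(1+18/607) = 607/625 ≈ 0.971200
step 2 [2y] zero: DF = P = 9389/10000 ≈ 0.938900
step 3 [3y] swap r/1=877/28224: DF=(1 − 877/28224·(0.971200+0.938900))/(1+877/28224) = 9123/10000 ≈ 0.912300
step 4 [4y] swap r/1=235/9321: DF=(1 − 235/9321·(0.971200+0.938900+0.912300))/(1+235/9321) = 453/500 ≈ 0.906000
step 5 [5y] bond c/1=3/80: DF=(415399/400000 − 3/80·(0.971200+0.938900+0.912300+0.906000))/(1+3/80) = 4331/5000 ≈ 0.866200
step 6 [6y] swap r/1=681/27292: DF=(1 − 681/27292·(0.971200+0.938900+0.912300+0.906000+0.866200))/(1+681/27292) = 4319/5000 ≈ 0.863800
step 7 [7y] zero: DF = P = 829/1000 ≈ 0.829000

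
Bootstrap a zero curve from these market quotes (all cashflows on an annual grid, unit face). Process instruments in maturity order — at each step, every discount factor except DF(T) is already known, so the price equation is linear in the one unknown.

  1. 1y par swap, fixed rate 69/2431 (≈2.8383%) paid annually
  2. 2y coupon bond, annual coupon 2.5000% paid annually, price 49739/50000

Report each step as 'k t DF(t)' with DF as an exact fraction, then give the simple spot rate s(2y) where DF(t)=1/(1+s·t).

1 1 2431/2500
2 2 2367/2500
s(2y) = (1/(2367/2500) − 1)/(2) = 133/4734 ≈ 2.8095%

step 1 [1y] swap r/1=69/2431: DF=(1 − 69/2431·(0))/(1+69/2431) = 2431/2500 ≈ 0.972400
step 2 [2y] bond c/1=1/40: DF=(49739/50000 − 1/40·(0.972400))/(1+1/40) = 2367/2500 ≈ 0.946800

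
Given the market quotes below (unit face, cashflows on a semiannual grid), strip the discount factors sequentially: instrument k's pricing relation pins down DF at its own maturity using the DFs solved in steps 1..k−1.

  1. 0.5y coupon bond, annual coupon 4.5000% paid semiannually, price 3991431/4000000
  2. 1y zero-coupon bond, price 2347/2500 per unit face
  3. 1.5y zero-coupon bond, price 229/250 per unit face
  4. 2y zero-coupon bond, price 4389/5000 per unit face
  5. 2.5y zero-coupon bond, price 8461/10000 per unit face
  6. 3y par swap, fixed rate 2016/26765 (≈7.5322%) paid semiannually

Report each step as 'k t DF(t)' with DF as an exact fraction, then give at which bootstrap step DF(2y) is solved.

step 1 [0.5y] bond c/2=9/400: DF=(3991431/4000000 − 9/400·(0))/(1+9/400) = 9759/10000 ≈ 0.975900
step 2 [1y] zero: DF = P = 2347/2500 ≈ 0.938800
step 3 [1.5y] zero: DF = P = 229/250 ≈ 0.916000
step 4 [2y] zero: DF = P = 4389/5000 ≈ 0.877800
step 5 [2.5y] zero: DF = P = 8461/10000 ≈ 0.846100
step 6 [3y] swap r/2=1008/26765: DF=(1 − 1008/26765·(0.975900+0.938800+0.916000+0.877800+0.846100))/(1+1008/26765) = 499/625 ≈ 0.798400

1 1/2 9759/10000
2 1 2347/2500
3 3/2 229/250
4 2 4389/5000
5 5/2 8461/10000
6 3 499/625
DF(2y) is solved at step 4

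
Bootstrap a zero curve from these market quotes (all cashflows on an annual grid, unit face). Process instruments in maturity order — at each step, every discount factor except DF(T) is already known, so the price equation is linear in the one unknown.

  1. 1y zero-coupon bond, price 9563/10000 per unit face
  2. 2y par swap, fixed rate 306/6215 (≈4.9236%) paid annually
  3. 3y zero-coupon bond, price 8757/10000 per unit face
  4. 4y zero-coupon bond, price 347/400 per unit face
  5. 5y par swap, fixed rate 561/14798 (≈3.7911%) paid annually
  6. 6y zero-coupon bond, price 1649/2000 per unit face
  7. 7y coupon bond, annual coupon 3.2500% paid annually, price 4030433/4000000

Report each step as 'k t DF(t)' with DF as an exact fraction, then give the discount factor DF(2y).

step 1 [1y] zero: DF = P = 9563/10000 ≈ 0.956300
step 2 [2y] swap r/1=306/6215: DF=(1 − 306/6215·(0.956300))/(1+306/6215) = 4541/5000 ≈ 0.908200
step 3 [3y] zero: DF = P = 8757/10000 ≈ 0.875700
step 4 [4y] zero: DF = P = 347/400 ≈ 0.867500
step 5 [5y] swap r/1=561/14798: DF=(1 − 561/14798·(0.956300+0.908200+0.875700+0.867500))/(1+561/14798) = 8317/10000 ≈ 0.831700
step 6 [6y] zero: DF = P = 1649/2000 ≈ 0.824500
step 7 [7y] bond c/1=13/400: DF=(4030433/4000000 − 13/400·(0.956300+0.908200+0.875700+0.867500+0.831700+0.824500))/(1+13/400) = 4051/5000 ≈ 0.810200

1 1 9563/10000
2 2 4541/5000
3 3 8757/10000
4 4 347/400
5 5 8317/10000
6 6 1649/2000
7 7 4051/5000
DF(2y) = 4541/5000 ≈ 0.908200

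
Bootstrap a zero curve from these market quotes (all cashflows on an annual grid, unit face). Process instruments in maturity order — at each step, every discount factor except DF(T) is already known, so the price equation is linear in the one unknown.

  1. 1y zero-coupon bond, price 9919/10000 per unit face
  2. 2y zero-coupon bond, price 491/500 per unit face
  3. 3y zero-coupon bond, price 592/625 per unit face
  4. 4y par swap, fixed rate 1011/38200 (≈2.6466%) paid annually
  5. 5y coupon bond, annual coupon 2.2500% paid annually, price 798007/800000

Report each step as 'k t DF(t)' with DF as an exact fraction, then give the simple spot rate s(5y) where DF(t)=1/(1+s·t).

step 1 [1y] zero: DF = P = 9919/10000 ≈ 0.991900
step 2 [2y] zero: DF = P = 491/500 ≈ 0.982000
step 3 [3y] zero: DF = P = 592/625 ≈ 0.947200
step 4 [4y] swap r/1=1011/38200: DF=(1 − 1011/38200·(0.991900+0.982000+0.947200))/(1+1011/38200) = 8989/10000 ≈ 0.898900
step 5 [5y] bond c/1=9/400: DF=(798007/800000 − 9/400·(0.991900+0.982000+0.947200+0.898900))/(1+9/400) = 1783/2000 ≈ 0.891500

1 1 9919/10000
2 2 491/500
3 3 592/625
4 4 8989/10000
5 5 1783/2000
s(5y) = (1/(1783/2000) − 1)/(5) = 217/8915 ≈ 2.4341%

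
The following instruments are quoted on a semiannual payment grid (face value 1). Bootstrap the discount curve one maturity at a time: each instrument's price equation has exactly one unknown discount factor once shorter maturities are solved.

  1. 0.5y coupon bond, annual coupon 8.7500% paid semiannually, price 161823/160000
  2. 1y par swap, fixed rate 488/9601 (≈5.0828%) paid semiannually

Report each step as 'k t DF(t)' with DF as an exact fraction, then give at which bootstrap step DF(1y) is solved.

step 1 [0.5y] bond c/2=7/160: DF=(161823/160000 − 7/160·(0))/(1+7/160) = 969/1000 ≈ 0.969000
step 2 [1y] swap r/2=244/9601: DF=(1 − 244/9601·(0.969000))/(1+244/9601) = 1189/1250 ≈ 0.951200

1 1/2 969/1000
2 1 1189/1250
DF(1y) is solved at step 2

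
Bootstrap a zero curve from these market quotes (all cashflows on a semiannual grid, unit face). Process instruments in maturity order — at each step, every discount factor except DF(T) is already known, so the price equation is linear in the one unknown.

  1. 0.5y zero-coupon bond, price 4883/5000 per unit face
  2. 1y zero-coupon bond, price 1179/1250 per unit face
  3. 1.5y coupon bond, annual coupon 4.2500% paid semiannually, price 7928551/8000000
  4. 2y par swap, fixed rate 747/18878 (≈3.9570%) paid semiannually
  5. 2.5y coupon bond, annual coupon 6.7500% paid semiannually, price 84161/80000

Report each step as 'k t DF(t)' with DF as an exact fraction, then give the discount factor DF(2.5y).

1 1/2 4883/5000
2 1 1179/1250
3 3/2 1861/2000
4 2 9253/10000
5 5/2 559/625
DF(2.5y) = 559/625 ≈ 0.894400

step 1 [0.5y] zero: DF = P = 4883/5000 ≈ 0.976600
step 2 [1y] zero: DF = P = 1179/1250 ≈ 0.943200
step 3 [1.5y] bond c/2=17/800: DF=(7928551/8000000 − 17/800·(0.976600+0.943200))/(1+17/800) = 1861/2000 ≈ 0.930500
step 4 [2y] swap r/2=747/37756: DF=(1 − 747/37756·(0.976600+0.943200+0.930500))/(1+747/37756) = 9253/10000 ≈ 0.925300
step 5 [2.5y] bond c/2=27/800: DF=(84161/80000 − 27/800·(0.976600+0.943200+0.930500+0.925300))/(1+27/800) = 559/625 ≈ 0.894400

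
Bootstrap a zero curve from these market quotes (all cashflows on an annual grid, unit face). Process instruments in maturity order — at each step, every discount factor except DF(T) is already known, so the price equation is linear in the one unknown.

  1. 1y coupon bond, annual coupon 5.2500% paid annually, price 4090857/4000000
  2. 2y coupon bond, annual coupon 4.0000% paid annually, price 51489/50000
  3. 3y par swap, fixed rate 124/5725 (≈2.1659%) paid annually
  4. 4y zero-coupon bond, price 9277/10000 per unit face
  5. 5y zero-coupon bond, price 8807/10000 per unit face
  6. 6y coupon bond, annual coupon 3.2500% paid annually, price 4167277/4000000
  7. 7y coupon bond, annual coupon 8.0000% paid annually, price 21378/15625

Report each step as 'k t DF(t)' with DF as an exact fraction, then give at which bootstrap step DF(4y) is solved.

1 1 9717/10000
2 2 1191/1250
3 3 469/500
4 4 9277/10000
5 5 8807/10000
6 6 431/500
7 7 857/1000
DF(4y) is solved at step 4

step 1 [1y] bond c/1=21/400: DF=(4090857/4000000 − 21/400·(0))/(1+21/400) = 9717/10000 ≈ 0.971700
step 2 [2y] bond c/1=1/25: DF=(51489/50000 − 1/25·(0.971700))/(1+1/25) = 1191/1250 ≈ 0.952800
step 3 [3y] swap r/1=124/5725: DF=(1 − 124/5725·(0.971700+0.952800))/(1+124/5725) = 469/500 ≈ 0.938000
step 4 [4y] zero: DF = P = 9277/10000 ≈ 0.927700
step 5 [5y] zero: DF = P = 8807/10000 ≈ 0.880700
step 6 [6y] bond c/1=13/400: DF=(4167277/4000000 − 13/400·(0.971700+0.952800+0.938000+0.927700+0.880700))/(1+13/400) = 431/500 ≈ 0.862000
step 7 [7y] bond c/1=2/25: DF=(21378/15625 − 2/25·(0.971700+0.952800+0.938000+0.927700+0.880700+0.862000))/(1+2/25) = 857/1000 ≈ 0.857000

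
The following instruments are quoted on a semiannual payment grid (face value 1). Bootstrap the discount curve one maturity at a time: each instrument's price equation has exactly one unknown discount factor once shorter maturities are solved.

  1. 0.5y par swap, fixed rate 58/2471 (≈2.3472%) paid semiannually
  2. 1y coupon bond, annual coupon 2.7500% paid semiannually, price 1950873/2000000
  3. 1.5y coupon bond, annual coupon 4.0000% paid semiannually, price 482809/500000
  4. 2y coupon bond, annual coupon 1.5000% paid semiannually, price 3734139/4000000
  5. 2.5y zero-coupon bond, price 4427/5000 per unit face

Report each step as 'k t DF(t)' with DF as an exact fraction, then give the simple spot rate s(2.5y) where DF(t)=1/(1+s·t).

1 1/2 2471/2500
2 1 593/625
3 3/2 9087/10000
4 2 4527/5000
5 5/2 4427/5000
s(2.5y) = (1/(4427/5000) − 1)/(5/2) = 1146/22135 ≈ 5.1773%

step 1 [0.5y] swap r/2=29/2471: DF=(1 − 29/2471·(0))/(1+29/2471) = 2471/2500 ≈ 0.988400
step 2 [1y] bond c/2=11/800: DF=(1950873/2000000 − 11/800·(0.988400))/(1+11/800) = 593/625 ≈ 0.948800
step 3 [1.5y] bond c/2=1/50: DF=(482809/500000 − 1/50·(0.988400+0.948800))/(1+1/50) = 9087/10000 ≈ 0.908700
step 4 [2y] bond c/2=3/400: DF=(3734139/4000000 − 3/400·(0.988400+0.948800+0.908700))/(1+3/400) = 4527/5000 ≈ 0.905400
step 5 [2.5y] zero: DF = P = 4427/5000 ≈ 0.885400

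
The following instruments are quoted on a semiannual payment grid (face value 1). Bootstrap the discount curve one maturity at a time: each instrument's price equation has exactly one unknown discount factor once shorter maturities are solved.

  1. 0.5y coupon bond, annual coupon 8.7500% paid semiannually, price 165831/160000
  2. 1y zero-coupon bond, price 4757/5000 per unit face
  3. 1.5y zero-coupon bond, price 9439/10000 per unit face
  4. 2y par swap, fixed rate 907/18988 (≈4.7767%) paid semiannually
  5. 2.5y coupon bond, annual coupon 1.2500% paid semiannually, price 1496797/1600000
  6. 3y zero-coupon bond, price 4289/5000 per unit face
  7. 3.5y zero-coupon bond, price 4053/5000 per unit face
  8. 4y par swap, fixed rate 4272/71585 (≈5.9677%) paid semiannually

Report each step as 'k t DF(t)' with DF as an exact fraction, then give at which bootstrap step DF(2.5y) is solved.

1 1/2 993/1000
2 1 4757/5000
3 3/2 9439/10000
4 2 9093/10000
5 5/2 9061/10000
6 3 4289/5000
7 7/2 4053/5000
8 4 983/1250
DF(2.5y) is solved at step 5

step 1 [0.5y] bond c/2=7/160: DF=(165831/160000 − 7/160·(0))/(1+7/160) = 993/1000 ≈ 0.993000
step 2 [1y] zero: DF = P = 4757/5000 ≈ 0.951400
step 3 [1.5y] zero: DF = P = 9439/10000 ≈ 0.943900
step 4 [2y] swap r/2=907/37976: DF=(1 − 907/37976·(0.993000+0.951400+0.943900))/(1+907/37976) = 9093/10000 ≈ 0.909300
step 5 [2.5y] bond c/2=1/160: DF=(1496797/1600000 − 1/160·(0.993000+0.951400+0.943900+0.909300))/(1+1/160) = 9061/10000 ≈ 0.906100
step 6 [3y] zero: DF = P = 4289/5000 ≈ 0.857800
step 7 [3.5y] zero: DF = P = 4053/5000 ≈ 0.810600
step 8 [4y] swap r/2=2136/71585: DF=(1 − 2136/71585·(0.993000+0.951400+0.943900+0.909300+0.906100+0.857800+0.810600))/(1+2136/71585) = 983/1250 ≈ 0.786400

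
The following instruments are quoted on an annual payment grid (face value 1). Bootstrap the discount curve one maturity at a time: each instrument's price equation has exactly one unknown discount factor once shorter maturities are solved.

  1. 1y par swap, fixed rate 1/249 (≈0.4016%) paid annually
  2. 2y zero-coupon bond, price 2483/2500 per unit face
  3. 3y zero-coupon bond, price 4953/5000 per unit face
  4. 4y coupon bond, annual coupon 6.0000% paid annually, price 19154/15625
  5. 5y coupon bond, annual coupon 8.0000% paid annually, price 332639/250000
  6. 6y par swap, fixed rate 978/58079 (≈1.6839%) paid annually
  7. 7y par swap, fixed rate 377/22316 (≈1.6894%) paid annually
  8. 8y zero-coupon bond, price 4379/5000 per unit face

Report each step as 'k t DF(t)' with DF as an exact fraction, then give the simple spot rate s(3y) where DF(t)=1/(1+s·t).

1 1 249/250
2 2 2483/2500
3 3 4953/5000
4 4 4939/5000
5 5 9381/10000
6 6 4511/5000
7 7 8869/10000
8 8 4379/5000
s(3y) = (1/(4953/5000) − 1)/(3) = 47/14859 ≈ 0.3163%

step 1 [1y] swap r/1=1/249: DF=(1 − 1/249·(0))/(1+1/249) = 249/250 ≈ 0.996000
step 2 [2y] zero: DF = P = 2483/2500 ≈ 0.993200
step 3 [3y] zero: DF = P = 4953/5000 ≈ 0.990600
step 4 [4y] bond c/1=3/50: DF=(19154/15625 − 3/50·(0.996000+0.993200+0.990600))/(1+3/50) = 4939/5000 ≈ 0.987800
step 5 [5y] bond c/1=2/25: DF=(332639/250000 − 2/25·(0.996000+0.993200+0.990600+0.987800))/(1+2/25) = 9381/10000 ≈ 0.938100
step 6 [6y] swap r/1=978/58079: DF=(1 − 978/58079·(0.996000+0.993200+0.990600+0.987800+0.938100))/(1+978/58079) = 4511/5000 ≈ 0.902200
step 7 [7y] swap r/1=377/22316: DF=(1 − 377/22316·(0.996000+0.993200+0.990600+0.987800+0.938100+0.902200))/(1+377/22316) = 8869/10000 ≈ 0.886900
step 8 [8y] zero: DF = P = 4379/5000 ≈ 0.875800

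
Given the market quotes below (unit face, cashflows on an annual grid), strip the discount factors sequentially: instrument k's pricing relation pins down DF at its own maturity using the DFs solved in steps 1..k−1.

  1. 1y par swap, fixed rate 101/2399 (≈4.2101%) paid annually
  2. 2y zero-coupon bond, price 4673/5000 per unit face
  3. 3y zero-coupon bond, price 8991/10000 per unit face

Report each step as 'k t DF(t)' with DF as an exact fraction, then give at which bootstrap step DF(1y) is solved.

1 1 2399/2500
2 2 4673/5000
3 3 8991/10000
DF(1y) is solved at step 1

step 1 [1y] swap r/1=101/2399: DF=(1 − 101/2399·(0))/(1+101/2399) = 2399/2500 ≈ 0.959600
step 2 [2y] zero: DF = P = 4673/5000 ≈ 0.934600
step 3 [3y] zero: DF = P = 8991/10000 ≈ 0.899100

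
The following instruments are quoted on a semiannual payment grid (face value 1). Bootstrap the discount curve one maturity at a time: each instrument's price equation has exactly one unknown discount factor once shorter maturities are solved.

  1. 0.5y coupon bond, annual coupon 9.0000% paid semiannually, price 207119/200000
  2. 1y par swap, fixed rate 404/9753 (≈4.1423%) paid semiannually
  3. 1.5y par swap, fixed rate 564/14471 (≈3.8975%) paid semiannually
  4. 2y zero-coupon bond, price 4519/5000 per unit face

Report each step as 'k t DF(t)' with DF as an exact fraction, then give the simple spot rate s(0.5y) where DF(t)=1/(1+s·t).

1 1/2 991/1000
2 1 2399/2500
3 3/2 2359/2500
4 2 4519/5000
s(0.5y) = (1/(991/1000) − 1)/(1/2) = 18/991 ≈ 1.8163%

step 1 [0.5y] bond c/2=9/200: DF=(207119/200000 − 9/200·(0))/(1+9/200) = 991/1000 ≈ 0.991000
step 2 [1y] swap r/2=202/9753: DF=(1 − 202/9753·(0.991000))/(1+202/9753) = 2399/2500 ≈ 0.959600
step 3 [1.5y] swap r/2=282/14471: DF=(1 − 282/14471·(0.991000+0.959600))/(1+282/14471) = 2359/2500 ≈ 0.943600
step 4 [2y] zero: DF = P = 4519/5000 ≈ 0.903800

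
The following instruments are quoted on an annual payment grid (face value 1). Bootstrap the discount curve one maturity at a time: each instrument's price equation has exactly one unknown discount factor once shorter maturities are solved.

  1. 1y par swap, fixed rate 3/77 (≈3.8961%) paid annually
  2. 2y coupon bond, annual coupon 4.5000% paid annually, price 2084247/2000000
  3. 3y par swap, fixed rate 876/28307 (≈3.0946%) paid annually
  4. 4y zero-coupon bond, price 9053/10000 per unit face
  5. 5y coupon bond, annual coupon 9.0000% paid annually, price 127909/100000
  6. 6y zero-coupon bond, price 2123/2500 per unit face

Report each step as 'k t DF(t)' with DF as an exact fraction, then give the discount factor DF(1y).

1 1 77/80
2 2 4779/5000
3 3 2281/2500
4 4 9053/10000
5 5 173/200
6 6 2123/2500
DF(1y) = 77/80 ≈ 0.962500

step 1 [1y] swap r/1=3/77: DF=(1 − 3/77·(0))/(1+3/77) = 77/80 ≈ 0.962500
step 2 [2y] bond c/1=9/200: DF=(2084247/2000000 − 9/200·(0.962500))/(1+9/200) = 4779/5000 ≈ 0.955800
step 3 [3y] swap r/1=876/28307: DF=(1 − 876/28307·(0.962500+0.955800))/(1+876/28307) = 2281/2500 ≈ 0.912400
step 4 [4y] zero: DF = P = 9053/10000 ≈ 0.905300
step 5 [5y] bond c/1=9/100: DF=(127909/100000 − 9/100·(0.962500+0.955800+0.912400+0.905300))/(1+9/100) = 173/200 ≈ 0.865000
step 6 [6y] zero: DF = P = 2123/2500 ≈ 0.849200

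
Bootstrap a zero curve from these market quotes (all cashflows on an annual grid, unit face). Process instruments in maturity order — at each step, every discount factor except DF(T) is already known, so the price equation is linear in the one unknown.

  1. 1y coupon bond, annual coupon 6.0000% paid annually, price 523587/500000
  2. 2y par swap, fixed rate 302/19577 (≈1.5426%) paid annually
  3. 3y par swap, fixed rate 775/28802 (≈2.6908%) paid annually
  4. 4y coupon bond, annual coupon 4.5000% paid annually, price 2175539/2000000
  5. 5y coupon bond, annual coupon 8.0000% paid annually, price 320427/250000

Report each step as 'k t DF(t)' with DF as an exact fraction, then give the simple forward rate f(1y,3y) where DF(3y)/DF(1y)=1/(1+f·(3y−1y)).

step 1 [1y] bond c/1=3/50: DF=(523587/500000 − 3/50·(0))/(1+3/50) = 9879/10000 ≈ 0.987900
step 2 [2y] swap r/1=302/19577: DF=(1 − 302/19577·(0.987900))/(1+302/19577) = 4849/5000 ≈ 0.969800
step 3 [3y] swap r/1=775/28802: DF=(1 − 775/28802·(0.987900+0.969800))/(1+775/28802) = 369/400 ≈ 0.922500
step 4 [4y] bond c/1=9/200: DF=(2175539/2000000 − 9/200·(0.987900+0.969800+0.922500))/(1+9/200) = 9169/10000 ≈ 0.916900
step 5 [5y] bond c/1=2/25: DF=(320427/250000 − 2/25·(0.987900+0.969800+0.922500+0.916900))/(1+2/25) = 1811/2000 ≈ 0.905500

1 1 9879/10000
2 2 4849/5000
3 3 369/400
4 4 9169/10000
5 5 1811/2000
f(1y,3y) = ((9879/10000)/(369/400) − 1)/(2) = 109/3075 ≈ 3.5447%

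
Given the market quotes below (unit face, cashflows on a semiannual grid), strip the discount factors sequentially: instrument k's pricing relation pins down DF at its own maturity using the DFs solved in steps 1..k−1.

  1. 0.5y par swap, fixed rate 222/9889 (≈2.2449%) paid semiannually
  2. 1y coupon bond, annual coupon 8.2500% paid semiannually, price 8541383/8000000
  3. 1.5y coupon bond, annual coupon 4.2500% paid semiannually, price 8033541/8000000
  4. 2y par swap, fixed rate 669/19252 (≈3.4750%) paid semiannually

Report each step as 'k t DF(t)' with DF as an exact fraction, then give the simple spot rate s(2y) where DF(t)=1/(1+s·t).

step 1 [0.5y] swap r/2=111/9889: DF=(1 − 111/9889·(0))/(1+111/9889) = 9889/10000 ≈ 0.988900
step 2 [1y] bond c/2=33/800: DF=(8541383/8000000 − 33/800·(0.988900))/(1+33/800) = 4931/5000 ≈ 0.986200
step 3 [1.5y] bond c/2=17/800: DF=(8033541/8000000 − 17/800·(0.988900+0.986200))/(1+17/800) = 4711/5000 ≈ 0.942200
step 4 [2y] swap r/2=669/38504: DF=(1 − 669/38504·(0.988900+0.986200+0.942200))/(1+669/38504) = 9331/10000 ≈ 0.933100

1 1/2 9889/10000
2 1 4931/5000
3 3/2 4711/5000
4 2 9331/10000
s(2y) = (1/(9331/10000) − 1)/(2) = 669/18662 ≈ 3.5848%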